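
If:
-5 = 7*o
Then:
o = -5/7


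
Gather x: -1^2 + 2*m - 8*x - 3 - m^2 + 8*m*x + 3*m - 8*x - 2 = -m^2 + 5*m + x*(8*m - 16) - 6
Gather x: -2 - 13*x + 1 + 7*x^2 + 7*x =7*x^2 - 6*x - 1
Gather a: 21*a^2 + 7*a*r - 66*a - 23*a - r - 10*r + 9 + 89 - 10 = 21*a^2 + a*(7*r - 89) - 11*r + 88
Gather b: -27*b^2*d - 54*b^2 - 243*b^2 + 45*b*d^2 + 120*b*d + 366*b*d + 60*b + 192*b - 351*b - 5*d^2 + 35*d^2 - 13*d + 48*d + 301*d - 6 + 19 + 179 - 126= b^2*(-27*d - 297) + b*(45*d^2 + 486*d - 99) + 30*d^2 + 336*d + 66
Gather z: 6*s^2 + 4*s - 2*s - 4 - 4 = 6*s^2 + 2*s - 8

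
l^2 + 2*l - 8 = (l - 2)*(l + 4)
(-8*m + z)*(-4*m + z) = 32*m^2 - 12*m*z + z^2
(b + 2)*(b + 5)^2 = b^3 + 12*b^2 + 45*b + 50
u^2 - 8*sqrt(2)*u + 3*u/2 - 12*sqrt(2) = (u + 3/2)*(u - 8*sqrt(2))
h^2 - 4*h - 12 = (h - 6)*(h + 2)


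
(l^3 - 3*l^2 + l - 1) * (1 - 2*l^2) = -2*l^5 + 6*l^4 - l^3 - l^2 + l - 1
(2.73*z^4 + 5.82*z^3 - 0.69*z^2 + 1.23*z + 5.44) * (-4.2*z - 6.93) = -11.466*z^5 - 43.3629*z^4 - 37.4346*z^3 - 0.384300000000001*z^2 - 31.3719*z - 37.6992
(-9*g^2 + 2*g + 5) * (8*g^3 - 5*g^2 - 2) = -72*g^5 + 61*g^4 + 30*g^3 - 7*g^2 - 4*g - 10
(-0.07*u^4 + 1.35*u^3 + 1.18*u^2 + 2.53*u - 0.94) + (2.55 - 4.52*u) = -0.07*u^4 + 1.35*u^3 + 1.18*u^2 - 1.99*u + 1.61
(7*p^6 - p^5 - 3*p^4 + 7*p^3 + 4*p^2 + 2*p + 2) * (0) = 0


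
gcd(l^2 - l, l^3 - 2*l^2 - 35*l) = l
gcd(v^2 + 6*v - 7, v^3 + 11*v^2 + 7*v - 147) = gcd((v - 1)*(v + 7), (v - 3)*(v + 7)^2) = v + 7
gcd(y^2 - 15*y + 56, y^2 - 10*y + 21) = y - 7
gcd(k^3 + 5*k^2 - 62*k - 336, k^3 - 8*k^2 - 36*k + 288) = k^2 - 2*k - 48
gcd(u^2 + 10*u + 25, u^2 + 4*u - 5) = u + 5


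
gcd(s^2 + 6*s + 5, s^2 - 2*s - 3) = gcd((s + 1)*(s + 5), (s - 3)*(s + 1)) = s + 1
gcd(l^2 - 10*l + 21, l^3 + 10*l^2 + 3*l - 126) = l - 3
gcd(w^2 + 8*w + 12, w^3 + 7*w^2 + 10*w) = w + 2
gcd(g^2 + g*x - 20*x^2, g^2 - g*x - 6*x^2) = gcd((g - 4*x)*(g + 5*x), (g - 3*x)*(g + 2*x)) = 1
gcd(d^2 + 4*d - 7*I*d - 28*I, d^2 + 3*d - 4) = d + 4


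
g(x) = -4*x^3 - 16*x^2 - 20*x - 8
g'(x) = -12*x^2 - 32*x - 20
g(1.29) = -69.01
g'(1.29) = -81.25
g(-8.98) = 1777.96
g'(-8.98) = -700.32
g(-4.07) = 78.04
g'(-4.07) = -88.54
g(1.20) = -61.95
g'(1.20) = -75.68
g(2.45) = -211.86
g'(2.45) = -170.43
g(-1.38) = -0.36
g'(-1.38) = 1.31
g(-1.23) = -0.16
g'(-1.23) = 1.21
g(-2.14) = 0.73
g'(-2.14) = -6.48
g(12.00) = -9464.00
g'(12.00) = -2132.00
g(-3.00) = 16.00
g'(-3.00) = -32.00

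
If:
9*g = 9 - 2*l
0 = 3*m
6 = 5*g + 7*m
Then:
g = 6/5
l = -9/10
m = 0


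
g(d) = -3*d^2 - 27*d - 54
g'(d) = -6*d - 27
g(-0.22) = -48.21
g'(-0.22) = -25.68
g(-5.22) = 5.19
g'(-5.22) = 4.32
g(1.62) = -105.61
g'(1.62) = -36.72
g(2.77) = -151.81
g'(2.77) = -43.62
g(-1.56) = -19.18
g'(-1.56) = -17.64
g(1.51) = -101.61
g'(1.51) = -36.06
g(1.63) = -105.98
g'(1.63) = -36.78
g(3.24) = -172.97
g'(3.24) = -46.44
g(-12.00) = -162.00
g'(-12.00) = 45.00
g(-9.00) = -54.00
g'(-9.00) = 27.00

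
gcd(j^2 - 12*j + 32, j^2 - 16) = j - 4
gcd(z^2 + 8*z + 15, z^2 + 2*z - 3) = z + 3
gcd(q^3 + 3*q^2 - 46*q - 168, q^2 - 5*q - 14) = q - 7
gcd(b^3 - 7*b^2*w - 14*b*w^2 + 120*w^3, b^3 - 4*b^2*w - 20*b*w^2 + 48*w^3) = -b^2 + 2*b*w + 24*w^2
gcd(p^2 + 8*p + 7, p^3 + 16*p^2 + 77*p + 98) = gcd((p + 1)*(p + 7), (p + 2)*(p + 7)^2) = p + 7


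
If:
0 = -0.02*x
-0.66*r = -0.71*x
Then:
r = 0.00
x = 0.00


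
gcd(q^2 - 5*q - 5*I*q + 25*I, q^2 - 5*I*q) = q - 5*I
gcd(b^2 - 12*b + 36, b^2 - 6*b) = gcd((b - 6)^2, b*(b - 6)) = b - 6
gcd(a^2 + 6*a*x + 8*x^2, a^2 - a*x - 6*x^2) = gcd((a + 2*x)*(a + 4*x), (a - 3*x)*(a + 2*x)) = a + 2*x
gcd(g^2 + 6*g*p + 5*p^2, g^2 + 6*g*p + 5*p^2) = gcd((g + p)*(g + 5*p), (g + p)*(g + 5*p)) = g^2 + 6*g*p + 5*p^2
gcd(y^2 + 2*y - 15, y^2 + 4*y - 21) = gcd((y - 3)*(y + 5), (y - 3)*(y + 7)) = y - 3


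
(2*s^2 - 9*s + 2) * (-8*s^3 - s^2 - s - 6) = -16*s^5 + 70*s^4 - 9*s^3 - 5*s^2 + 52*s - 12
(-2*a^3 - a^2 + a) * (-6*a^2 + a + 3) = 12*a^5 + 4*a^4 - 13*a^3 - 2*a^2 + 3*a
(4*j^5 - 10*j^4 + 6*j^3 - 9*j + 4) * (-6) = -24*j^5 + 60*j^4 - 36*j^3 + 54*j - 24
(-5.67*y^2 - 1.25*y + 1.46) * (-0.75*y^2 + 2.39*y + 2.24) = 4.2525*y^4 - 12.6138*y^3 - 16.7833*y^2 + 0.6894*y + 3.2704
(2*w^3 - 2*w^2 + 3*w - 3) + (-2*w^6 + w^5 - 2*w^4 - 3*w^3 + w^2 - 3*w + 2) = -2*w^6 + w^5 - 2*w^4 - w^3 - w^2 - 1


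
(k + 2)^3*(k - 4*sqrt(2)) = k^4 - 4*sqrt(2)*k^3 + 6*k^3 - 24*sqrt(2)*k^2 + 12*k^2 - 48*sqrt(2)*k + 8*k - 32*sqrt(2)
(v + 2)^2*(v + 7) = v^3 + 11*v^2 + 32*v + 28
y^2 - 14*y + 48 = (y - 8)*(y - 6)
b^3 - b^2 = b^2*(b - 1)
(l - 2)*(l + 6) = l^2 + 4*l - 12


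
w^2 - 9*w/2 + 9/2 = (w - 3)*(w - 3/2)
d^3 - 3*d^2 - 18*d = d*(d - 6)*(d + 3)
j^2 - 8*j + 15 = (j - 5)*(j - 3)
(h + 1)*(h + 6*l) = h^2 + 6*h*l + h + 6*l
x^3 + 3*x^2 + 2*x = x*(x + 1)*(x + 2)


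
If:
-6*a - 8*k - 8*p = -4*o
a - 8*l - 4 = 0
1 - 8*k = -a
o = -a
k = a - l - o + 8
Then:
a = -67/14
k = -53/112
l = -123/112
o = 67/14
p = 723/112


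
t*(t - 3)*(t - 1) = t^3 - 4*t^2 + 3*t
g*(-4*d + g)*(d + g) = -4*d^2*g - 3*d*g^2 + g^3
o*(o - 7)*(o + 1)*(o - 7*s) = o^4 - 7*o^3*s - 6*o^3 + 42*o^2*s - 7*o^2 + 49*o*s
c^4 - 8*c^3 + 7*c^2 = c^2*(c - 7)*(c - 1)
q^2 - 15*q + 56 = (q - 8)*(q - 7)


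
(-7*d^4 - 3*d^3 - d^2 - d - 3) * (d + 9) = -7*d^5 - 66*d^4 - 28*d^3 - 10*d^2 - 12*d - 27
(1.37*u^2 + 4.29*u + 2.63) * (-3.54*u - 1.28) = -4.8498*u^3 - 16.9402*u^2 - 14.8014*u - 3.3664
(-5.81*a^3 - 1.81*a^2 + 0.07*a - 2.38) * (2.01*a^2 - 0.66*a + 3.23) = -11.6781*a^5 + 0.1965*a^4 - 17.431*a^3 - 10.6763*a^2 + 1.7969*a - 7.6874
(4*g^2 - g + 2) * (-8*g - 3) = -32*g^3 - 4*g^2 - 13*g - 6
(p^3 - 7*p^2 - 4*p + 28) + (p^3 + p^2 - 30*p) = 2*p^3 - 6*p^2 - 34*p + 28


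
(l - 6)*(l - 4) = l^2 - 10*l + 24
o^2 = o^2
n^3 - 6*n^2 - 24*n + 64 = (n - 8)*(n - 2)*(n + 4)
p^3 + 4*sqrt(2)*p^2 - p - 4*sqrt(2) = (p - 1)*(p + 1)*(p + 4*sqrt(2))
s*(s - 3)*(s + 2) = s^3 - s^2 - 6*s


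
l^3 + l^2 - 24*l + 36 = (l - 3)*(l - 2)*(l + 6)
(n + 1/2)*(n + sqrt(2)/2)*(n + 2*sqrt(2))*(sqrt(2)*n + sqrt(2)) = sqrt(2)*n^4 + 3*sqrt(2)*n^3/2 + 5*n^3 + 5*sqrt(2)*n^2/2 + 15*n^2/2 + 5*n/2 + 3*sqrt(2)*n + sqrt(2)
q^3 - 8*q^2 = q^2*(q - 8)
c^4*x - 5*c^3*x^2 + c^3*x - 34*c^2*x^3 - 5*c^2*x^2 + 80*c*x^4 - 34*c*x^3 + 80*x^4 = (c - 8*x)*(c - 2*x)*(c + 5*x)*(c*x + x)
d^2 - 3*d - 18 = (d - 6)*(d + 3)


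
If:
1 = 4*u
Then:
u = 1/4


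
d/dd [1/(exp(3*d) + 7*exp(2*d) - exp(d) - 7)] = (-3*exp(2*d) - 14*exp(d) + 1)*exp(d)/(exp(3*d) + 7*exp(2*d) - exp(d) - 7)^2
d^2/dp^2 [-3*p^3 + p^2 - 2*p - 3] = 2 - 18*p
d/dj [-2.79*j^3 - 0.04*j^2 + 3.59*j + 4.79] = -8.37*j^2 - 0.08*j + 3.59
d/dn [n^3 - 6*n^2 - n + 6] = 3*n^2 - 12*n - 1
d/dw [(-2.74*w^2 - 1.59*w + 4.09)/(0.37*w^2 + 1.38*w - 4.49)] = (-3.1929*w^2 + 21.5786*w + 1.4949)/(0.1369*w^4 + 1.0212*w^3 - 1.4182*w^2 - 12.3924*w + 20.1601)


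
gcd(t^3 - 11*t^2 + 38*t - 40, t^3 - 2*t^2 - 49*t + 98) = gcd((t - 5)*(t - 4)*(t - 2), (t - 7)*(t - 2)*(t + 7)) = t - 2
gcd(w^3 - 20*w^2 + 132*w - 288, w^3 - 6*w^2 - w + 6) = w - 6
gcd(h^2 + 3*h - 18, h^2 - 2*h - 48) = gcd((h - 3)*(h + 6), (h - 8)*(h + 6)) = h + 6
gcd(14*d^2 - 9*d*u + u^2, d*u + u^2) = 1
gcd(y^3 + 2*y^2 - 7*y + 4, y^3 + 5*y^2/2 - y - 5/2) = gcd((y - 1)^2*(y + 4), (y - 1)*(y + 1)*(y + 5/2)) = y - 1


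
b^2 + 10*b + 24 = (b + 4)*(b + 6)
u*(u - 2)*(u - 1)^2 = u^4 - 4*u^3 + 5*u^2 - 2*u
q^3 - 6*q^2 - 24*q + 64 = (q - 8)*(q - 2)*(q + 4)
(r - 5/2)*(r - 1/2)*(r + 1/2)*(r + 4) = r^4 + 3*r^3/2 - 41*r^2/4 - 3*r/8 + 5/2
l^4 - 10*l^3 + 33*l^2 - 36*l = l*(l - 4)*(l - 3)^2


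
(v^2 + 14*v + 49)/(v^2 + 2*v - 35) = (v + 7)/(v - 5)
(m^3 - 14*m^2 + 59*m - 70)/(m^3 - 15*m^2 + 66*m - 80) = (m - 7)/(m - 8)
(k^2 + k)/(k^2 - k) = (k + 1)/(k - 1)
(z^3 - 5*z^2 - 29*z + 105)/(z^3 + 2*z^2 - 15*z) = (z - 7)/z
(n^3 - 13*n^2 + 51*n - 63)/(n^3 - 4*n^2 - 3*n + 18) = (n - 7)/(n + 2)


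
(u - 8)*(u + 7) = u^2 - u - 56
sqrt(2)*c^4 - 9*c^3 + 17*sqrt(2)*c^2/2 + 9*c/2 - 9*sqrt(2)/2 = (c - 3*sqrt(2))*(c - 3*sqrt(2)/2)*(c - sqrt(2)/2)*(sqrt(2)*c + 1)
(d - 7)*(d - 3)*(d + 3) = d^3 - 7*d^2 - 9*d + 63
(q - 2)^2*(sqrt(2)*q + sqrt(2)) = sqrt(2)*q^3 - 3*sqrt(2)*q^2 + 4*sqrt(2)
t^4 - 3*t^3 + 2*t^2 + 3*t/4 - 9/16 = (t - 3/2)^2*(t - 1/2)*(t + 1/2)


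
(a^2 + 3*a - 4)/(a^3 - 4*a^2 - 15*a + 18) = (a + 4)/(a^2 - 3*a - 18)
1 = 1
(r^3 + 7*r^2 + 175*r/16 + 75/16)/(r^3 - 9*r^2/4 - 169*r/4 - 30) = (r + 5/4)/(r - 8)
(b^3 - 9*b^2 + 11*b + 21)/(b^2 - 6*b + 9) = (b^2 - 6*b - 7)/(b - 3)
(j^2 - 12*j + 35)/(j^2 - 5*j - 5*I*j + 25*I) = (j - 7)/(j - 5*I)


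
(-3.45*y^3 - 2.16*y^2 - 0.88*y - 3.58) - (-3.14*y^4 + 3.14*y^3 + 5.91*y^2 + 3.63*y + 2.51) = 3.14*y^4 - 6.59*y^3 - 8.07*y^2 - 4.51*y - 6.09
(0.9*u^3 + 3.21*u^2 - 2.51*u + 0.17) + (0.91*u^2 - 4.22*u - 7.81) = 0.9*u^3 + 4.12*u^2 - 6.73*u - 7.64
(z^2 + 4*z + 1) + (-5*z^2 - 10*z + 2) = -4*z^2 - 6*z + 3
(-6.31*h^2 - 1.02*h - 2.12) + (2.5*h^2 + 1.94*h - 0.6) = -3.81*h^2 + 0.92*h - 2.72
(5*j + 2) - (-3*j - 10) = 8*j + 12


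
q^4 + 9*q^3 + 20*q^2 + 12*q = q*(q + 1)*(q + 2)*(q + 6)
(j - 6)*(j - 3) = j^2 - 9*j + 18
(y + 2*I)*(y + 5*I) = y^2 + 7*I*y - 10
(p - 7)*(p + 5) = p^2 - 2*p - 35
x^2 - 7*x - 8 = (x - 8)*(x + 1)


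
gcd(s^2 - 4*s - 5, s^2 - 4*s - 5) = s^2 - 4*s - 5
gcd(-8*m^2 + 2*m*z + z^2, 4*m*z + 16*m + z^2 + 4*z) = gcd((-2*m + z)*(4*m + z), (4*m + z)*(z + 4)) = 4*m + z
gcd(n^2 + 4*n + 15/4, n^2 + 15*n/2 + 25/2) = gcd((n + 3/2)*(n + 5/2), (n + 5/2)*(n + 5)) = n + 5/2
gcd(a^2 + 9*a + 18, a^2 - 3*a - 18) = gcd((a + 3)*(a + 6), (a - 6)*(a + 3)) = a + 3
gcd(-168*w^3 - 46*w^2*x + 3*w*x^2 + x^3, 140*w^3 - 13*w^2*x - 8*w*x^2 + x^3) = -28*w^2 - 3*w*x + x^2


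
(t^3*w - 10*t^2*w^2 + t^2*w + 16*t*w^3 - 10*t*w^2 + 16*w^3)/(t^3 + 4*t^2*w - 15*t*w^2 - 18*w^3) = w*(t^3 - 10*t^2*w + t^2 + 16*t*w^2 - 10*t*w + 16*w^2)/(t^3 + 4*t^2*w - 15*t*w^2 - 18*w^3)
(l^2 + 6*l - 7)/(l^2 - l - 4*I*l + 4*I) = (l + 7)/(l - 4*I)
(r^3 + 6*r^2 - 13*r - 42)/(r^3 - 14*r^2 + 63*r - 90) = (r^2 + 9*r + 14)/(r^2 - 11*r + 30)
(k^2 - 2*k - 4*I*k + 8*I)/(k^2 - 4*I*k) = (k - 2)/k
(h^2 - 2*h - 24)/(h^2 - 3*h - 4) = (-h^2 + 2*h + 24)/(-h^2 + 3*h + 4)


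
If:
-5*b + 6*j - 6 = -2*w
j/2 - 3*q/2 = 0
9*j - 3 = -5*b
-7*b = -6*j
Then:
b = 6/31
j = 7/31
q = 7/93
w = 87/31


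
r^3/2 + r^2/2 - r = r*(r/2 + 1)*(r - 1)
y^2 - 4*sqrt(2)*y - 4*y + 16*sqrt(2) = (y - 4)*(y - 4*sqrt(2))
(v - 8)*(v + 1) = v^2 - 7*v - 8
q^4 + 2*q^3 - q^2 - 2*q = q*(q - 1)*(q + 1)*(q + 2)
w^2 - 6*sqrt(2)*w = w*(w - 6*sqrt(2))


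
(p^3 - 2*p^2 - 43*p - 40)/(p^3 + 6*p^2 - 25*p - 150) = (p^2 - 7*p - 8)/(p^2 + p - 30)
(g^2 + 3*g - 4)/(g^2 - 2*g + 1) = (g + 4)/(g - 1)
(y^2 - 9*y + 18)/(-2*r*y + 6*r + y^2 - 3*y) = (y - 6)/(-2*r + y)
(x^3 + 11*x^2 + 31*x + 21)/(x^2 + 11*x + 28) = (x^2 + 4*x + 3)/(x + 4)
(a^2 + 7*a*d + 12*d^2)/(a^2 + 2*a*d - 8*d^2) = (a + 3*d)/(a - 2*d)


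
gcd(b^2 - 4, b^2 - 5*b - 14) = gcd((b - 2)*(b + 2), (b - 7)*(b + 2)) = b + 2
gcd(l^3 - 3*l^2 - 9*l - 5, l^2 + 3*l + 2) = l + 1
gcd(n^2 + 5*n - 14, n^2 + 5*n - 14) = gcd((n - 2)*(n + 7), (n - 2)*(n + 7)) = n^2 + 5*n - 14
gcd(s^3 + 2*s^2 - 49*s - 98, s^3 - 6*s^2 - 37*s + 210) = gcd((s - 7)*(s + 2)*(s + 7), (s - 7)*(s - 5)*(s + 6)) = s - 7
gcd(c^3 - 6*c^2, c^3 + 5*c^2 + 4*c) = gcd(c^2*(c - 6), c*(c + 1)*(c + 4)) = c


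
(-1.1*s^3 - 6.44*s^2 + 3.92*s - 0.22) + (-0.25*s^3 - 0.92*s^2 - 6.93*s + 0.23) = -1.35*s^3 - 7.36*s^2 - 3.01*s + 0.01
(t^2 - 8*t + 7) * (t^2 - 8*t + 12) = t^4 - 16*t^3 + 83*t^2 - 152*t + 84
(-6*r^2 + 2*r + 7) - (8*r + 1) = -6*r^2 - 6*r + 6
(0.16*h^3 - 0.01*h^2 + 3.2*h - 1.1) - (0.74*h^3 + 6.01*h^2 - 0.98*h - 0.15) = -0.58*h^3 - 6.02*h^2 + 4.18*h - 0.95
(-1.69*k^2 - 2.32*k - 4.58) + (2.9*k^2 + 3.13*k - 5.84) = 1.21*k^2 + 0.81*k - 10.42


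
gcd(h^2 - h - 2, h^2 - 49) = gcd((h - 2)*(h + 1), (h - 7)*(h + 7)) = 1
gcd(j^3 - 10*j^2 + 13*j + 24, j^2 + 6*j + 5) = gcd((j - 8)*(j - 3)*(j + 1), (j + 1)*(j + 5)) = j + 1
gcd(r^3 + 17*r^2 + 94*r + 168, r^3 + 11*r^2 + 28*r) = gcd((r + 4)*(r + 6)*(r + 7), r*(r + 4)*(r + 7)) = r^2 + 11*r + 28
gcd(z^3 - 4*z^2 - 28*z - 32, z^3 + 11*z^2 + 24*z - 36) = 1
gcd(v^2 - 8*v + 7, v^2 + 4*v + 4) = 1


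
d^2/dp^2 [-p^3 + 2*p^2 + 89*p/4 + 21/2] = 4 - 6*p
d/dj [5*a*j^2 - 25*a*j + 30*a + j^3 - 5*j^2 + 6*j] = 10*a*j - 25*a + 3*j^2 - 10*j + 6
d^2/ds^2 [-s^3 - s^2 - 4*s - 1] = -6*s - 2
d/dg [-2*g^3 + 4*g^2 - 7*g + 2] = -6*g^2 + 8*g - 7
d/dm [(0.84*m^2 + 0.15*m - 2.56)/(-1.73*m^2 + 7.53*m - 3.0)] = (6.5847*m^2 - 13.8976*m + 18.8268)/(2.9929*m^4 - 26.0538*m^3 + 67.0809*m^2 - 45.18*m + 9.0)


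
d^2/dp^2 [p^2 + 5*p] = 2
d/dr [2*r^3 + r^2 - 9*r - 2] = 6*r^2 + 2*r - 9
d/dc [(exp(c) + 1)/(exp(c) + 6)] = 5*exp(c)/(exp(c) + 6)^2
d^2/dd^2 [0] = 0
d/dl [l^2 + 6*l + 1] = 2*l + 6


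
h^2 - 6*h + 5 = (h - 5)*(h - 1)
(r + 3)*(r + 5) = r^2 + 8*r + 15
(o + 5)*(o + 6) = o^2 + 11*o + 30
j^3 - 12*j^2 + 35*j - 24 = (j - 8)*(j - 3)*(j - 1)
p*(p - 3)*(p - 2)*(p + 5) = p^4 - 19*p^2 + 30*p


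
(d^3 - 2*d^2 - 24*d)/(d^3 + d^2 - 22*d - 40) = d*(d - 6)/(d^2 - 3*d - 10)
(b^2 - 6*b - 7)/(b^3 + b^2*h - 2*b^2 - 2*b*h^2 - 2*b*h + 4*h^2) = (b^2 - 6*b - 7)/(b^3 + b^2*h - 2*b^2 - 2*b*h^2 - 2*b*h + 4*h^2)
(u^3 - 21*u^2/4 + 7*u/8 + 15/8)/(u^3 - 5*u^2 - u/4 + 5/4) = (4*u - 3)/(2*(2*u - 1))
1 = 1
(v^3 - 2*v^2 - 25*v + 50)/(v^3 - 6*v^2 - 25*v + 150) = (v - 2)/(v - 6)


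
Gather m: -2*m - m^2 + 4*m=-m^2 + 2*m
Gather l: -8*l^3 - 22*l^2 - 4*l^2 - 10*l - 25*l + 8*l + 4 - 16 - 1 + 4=-8*l^3 - 26*l^2 - 27*l - 9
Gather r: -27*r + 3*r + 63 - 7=56 - 24*r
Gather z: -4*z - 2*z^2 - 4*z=-2*z^2 - 8*z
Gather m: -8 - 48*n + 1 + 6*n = -42*n - 7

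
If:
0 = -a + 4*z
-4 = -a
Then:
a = 4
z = 1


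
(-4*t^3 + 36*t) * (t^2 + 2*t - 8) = -4*t^5 - 8*t^4 + 68*t^3 + 72*t^2 - 288*t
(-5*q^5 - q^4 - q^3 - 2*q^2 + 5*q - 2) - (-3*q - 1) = -5*q^5 - q^4 - q^3 - 2*q^2 + 8*q - 1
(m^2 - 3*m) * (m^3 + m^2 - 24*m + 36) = m^5 - 2*m^4 - 27*m^3 + 108*m^2 - 108*m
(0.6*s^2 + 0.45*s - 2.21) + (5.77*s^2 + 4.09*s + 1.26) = 6.37*s^2 + 4.54*s - 0.95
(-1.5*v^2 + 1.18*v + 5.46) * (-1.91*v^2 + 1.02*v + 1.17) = 2.865*v^4 - 3.7838*v^3 - 10.98*v^2 + 6.9498*v + 6.3882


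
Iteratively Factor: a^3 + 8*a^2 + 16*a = (a + 4)*(a^2 + 4*a) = (a + 4)^2*(a)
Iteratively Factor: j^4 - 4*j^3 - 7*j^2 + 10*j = (j)*(j^3 - 4*j^2 - 7*j + 10) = j*(j - 1)*(j^2 - 3*j - 10) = j*(j - 5)*(j - 1)*(j + 2)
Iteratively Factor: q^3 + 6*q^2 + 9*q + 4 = (q + 1)*(q^2 + 5*q + 4) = (q + 1)*(q + 4)*(q + 1)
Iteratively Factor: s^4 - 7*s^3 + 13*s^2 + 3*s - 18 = (s - 3)*(s^3 - 4*s^2 + s + 6) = (s - 3)^2*(s^2 - s - 2) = (s - 3)^2*(s + 1)*(s - 2)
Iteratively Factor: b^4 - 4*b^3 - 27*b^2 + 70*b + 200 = (b - 5)*(b^3 + b^2 - 22*b - 40) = (b - 5)*(b + 2)*(b^2 - b - 20) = (b - 5)^2*(b + 2)*(b + 4)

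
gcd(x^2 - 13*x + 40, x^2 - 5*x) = x - 5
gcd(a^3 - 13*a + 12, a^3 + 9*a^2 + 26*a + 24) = a + 4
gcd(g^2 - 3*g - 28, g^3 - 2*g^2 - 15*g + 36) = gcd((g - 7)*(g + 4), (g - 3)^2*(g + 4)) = g + 4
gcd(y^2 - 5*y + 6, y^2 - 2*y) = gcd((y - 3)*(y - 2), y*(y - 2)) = y - 2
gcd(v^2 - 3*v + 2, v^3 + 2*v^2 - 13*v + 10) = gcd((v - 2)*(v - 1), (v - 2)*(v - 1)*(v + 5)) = v^2 - 3*v + 2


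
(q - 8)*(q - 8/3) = q^2 - 32*q/3 + 64/3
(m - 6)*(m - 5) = m^2 - 11*m + 30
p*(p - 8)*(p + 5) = p^3 - 3*p^2 - 40*p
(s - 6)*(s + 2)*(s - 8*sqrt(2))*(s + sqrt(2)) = s^4 - 7*sqrt(2)*s^3 - 4*s^3 - 28*s^2 + 28*sqrt(2)*s^2 + 64*s + 84*sqrt(2)*s + 192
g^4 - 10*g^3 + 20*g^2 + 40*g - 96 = (g - 6)*(g - 4)*(g - 2)*(g + 2)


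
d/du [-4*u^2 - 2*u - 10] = -8*u - 2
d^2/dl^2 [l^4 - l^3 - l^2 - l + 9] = 12*l^2 - 6*l - 2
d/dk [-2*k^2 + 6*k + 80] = 6 - 4*k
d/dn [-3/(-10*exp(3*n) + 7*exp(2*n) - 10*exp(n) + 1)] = (-90*exp(2*n) + 42*exp(n) - 30)*exp(n)/(10*exp(3*n) - 7*exp(2*n) + 10*exp(n) - 1)^2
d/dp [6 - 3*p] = -3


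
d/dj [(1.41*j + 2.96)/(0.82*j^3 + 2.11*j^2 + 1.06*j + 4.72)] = (-2.3124*j^3 - 10.2567*j^2 - 12.4912*j + 3.5176)/(0.6724*j^6 + 3.4604*j^5 + 6.1905*j^4 + 12.214*j^3 + 21.042*j^2 + 10.0064*j + 22.2784)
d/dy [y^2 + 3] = 2*y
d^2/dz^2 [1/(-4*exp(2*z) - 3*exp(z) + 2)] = (-2*(8*exp(z) + 3)^2*exp(z) + (16*exp(z) + 3)*(4*exp(2*z) + 3*exp(z) - 2))*exp(z)/(4*exp(2*z) + 3*exp(z) - 2)^3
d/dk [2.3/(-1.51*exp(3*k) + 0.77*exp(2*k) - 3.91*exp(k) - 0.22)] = (10.419*exp(2*k) - 3.542*exp(k) + 8.993)*exp(k)/(1.51*exp(3*k) - 0.77*exp(2*k) + 3.91*exp(k) + 0.22)^2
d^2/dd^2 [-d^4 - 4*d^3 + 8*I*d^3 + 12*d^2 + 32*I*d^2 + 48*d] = -12*d^2 + d*(-24 + 48*I) + 24 + 64*I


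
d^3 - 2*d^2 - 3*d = d*(d - 3)*(d + 1)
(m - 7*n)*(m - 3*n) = m^2 - 10*m*n + 21*n^2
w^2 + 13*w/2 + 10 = (w + 5/2)*(w + 4)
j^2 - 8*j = j*(j - 8)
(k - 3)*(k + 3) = k^2 - 9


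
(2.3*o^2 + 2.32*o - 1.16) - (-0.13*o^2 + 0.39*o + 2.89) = 2.43*o^2 + 1.93*o - 4.05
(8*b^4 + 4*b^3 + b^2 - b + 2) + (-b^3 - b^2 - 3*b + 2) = 8*b^4 + 3*b^3 - 4*b + 4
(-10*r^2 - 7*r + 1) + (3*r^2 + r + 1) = -7*r^2 - 6*r + 2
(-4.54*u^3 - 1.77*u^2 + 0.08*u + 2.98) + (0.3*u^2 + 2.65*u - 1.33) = -4.54*u^3 - 1.47*u^2 + 2.73*u + 1.65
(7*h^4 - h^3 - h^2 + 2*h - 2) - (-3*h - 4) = 7*h^4 - h^3 - h^2 + 5*h + 2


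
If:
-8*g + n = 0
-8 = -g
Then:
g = 8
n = 64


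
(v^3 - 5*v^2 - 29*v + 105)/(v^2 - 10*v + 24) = (v^3 - 5*v^2 - 29*v + 105)/(v^2 - 10*v + 24)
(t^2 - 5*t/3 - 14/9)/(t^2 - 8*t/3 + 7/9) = (3*t + 2)/(3*t - 1)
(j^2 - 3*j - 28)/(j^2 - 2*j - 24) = (j - 7)/(j - 6)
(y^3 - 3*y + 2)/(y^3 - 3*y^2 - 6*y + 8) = (y - 1)/(y - 4)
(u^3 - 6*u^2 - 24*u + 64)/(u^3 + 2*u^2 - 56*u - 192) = (u - 2)/(u + 6)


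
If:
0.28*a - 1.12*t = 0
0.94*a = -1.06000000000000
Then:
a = -1.13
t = -0.28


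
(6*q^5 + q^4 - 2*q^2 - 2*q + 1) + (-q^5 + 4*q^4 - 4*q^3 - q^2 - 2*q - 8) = 5*q^5 + 5*q^4 - 4*q^3 - 3*q^2 - 4*q - 7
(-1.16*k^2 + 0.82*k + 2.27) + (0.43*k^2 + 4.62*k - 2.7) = -0.73*k^2 + 5.44*k - 0.43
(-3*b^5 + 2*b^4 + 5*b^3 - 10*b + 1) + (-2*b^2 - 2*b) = -3*b^5 + 2*b^4 + 5*b^3 - 2*b^2 - 12*b + 1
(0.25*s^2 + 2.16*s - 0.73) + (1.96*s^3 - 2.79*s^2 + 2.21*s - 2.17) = 1.96*s^3 - 2.54*s^2 + 4.37*s - 2.9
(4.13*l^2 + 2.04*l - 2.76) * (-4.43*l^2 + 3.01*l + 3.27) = -18.2959*l^4 + 3.3941*l^3 + 31.8723*l^2 - 1.6368*l - 9.0252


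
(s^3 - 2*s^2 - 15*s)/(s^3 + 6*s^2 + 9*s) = (s - 5)/(s + 3)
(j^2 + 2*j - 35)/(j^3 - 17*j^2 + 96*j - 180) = (j + 7)/(j^2 - 12*j + 36)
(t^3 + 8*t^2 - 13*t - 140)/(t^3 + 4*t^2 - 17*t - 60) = (t + 7)/(t + 3)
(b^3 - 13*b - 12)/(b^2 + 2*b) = (b^3 - 13*b - 12)/(b*(b + 2))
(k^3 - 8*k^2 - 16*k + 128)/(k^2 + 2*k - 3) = (k^3 - 8*k^2 - 16*k + 128)/(k^2 + 2*k - 3)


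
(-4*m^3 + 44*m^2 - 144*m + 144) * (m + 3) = -4*m^4 + 32*m^3 - 12*m^2 - 288*m + 432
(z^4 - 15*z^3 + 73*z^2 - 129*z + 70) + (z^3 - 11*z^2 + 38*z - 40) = z^4 - 14*z^3 + 62*z^2 - 91*z + 30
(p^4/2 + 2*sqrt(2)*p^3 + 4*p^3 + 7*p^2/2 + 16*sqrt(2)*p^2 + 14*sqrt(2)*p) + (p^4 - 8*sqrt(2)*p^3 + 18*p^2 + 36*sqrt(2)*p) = 3*p^4/2 - 6*sqrt(2)*p^3 + 4*p^3 + 43*p^2/2 + 16*sqrt(2)*p^2 + 50*sqrt(2)*p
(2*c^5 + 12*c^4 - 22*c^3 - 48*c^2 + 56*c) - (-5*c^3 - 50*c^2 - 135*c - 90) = 2*c^5 + 12*c^4 - 17*c^3 + 2*c^2 + 191*c + 90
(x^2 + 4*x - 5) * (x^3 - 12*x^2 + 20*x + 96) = x^5 - 8*x^4 - 33*x^3 + 236*x^2 + 284*x - 480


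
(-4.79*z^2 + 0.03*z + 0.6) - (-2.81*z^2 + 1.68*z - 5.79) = -1.98*z^2 - 1.65*z + 6.39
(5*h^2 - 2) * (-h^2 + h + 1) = -5*h^4 + 5*h^3 + 7*h^2 - 2*h - 2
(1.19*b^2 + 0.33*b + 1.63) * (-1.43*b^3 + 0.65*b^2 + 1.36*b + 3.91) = -1.7017*b^5 + 0.3016*b^4 - 0.498*b^3 + 6.1612*b^2 + 3.5071*b + 6.3733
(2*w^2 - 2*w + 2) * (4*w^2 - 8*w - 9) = 8*w^4 - 24*w^3 + 6*w^2 + 2*w - 18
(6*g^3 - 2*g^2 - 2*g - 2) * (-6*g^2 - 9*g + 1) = -36*g^5 - 42*g^4 + 36*g^3 + 28*g^2 + 16*g - 2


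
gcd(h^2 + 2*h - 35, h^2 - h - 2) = 1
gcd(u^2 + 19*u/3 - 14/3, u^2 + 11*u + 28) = u + 7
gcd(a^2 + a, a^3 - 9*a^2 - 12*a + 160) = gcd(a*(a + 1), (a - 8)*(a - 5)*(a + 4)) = 1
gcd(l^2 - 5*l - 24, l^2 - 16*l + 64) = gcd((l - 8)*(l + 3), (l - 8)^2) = l - 8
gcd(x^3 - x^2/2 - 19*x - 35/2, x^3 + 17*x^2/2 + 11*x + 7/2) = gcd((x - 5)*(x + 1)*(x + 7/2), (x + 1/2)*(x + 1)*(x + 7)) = x + 1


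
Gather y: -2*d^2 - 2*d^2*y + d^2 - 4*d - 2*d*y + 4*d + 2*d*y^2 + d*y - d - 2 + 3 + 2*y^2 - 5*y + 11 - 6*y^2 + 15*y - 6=-d^2 - d + y^2*(2*d - 4) + y*(-2*d^2 - d + 10) + 6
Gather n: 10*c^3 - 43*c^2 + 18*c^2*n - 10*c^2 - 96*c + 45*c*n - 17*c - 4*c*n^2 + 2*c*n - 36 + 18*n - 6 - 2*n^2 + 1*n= 10*c^3 - 53*c^2 - 113*c + n^2*(-4*c - 2) + n*(18*c^2 + 47*c + 19) - 42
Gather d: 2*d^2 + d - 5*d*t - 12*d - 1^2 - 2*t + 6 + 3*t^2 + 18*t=2*d^2 + d*(-5*t - 11) + 3*t^2 + 16*t + 5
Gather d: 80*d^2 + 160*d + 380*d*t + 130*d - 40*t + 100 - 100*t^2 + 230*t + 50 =80*d^2 + d*(380*t + 290) - 100*t^2 + 190*t + 150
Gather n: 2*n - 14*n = -12*n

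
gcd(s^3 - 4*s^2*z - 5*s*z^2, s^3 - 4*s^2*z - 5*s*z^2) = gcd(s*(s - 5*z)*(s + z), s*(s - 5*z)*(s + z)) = -s^3 + 4*s^2*z + 5*s*z^2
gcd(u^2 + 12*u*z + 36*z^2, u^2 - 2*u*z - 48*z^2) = u + 6*z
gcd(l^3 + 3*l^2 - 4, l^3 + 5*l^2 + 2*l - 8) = l^2 + l - 2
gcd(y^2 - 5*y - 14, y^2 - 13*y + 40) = 1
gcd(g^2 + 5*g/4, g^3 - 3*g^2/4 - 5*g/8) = g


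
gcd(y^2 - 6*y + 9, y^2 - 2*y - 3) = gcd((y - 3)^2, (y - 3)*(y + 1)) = y - 3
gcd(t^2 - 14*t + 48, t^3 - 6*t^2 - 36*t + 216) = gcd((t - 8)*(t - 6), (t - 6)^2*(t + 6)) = t - 6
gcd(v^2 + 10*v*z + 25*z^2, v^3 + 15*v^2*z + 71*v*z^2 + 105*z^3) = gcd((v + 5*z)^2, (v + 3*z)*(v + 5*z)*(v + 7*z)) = v + 5*z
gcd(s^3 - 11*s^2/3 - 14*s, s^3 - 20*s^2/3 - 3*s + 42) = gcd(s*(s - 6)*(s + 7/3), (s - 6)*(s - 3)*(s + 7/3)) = s^2 - 11*s/3 - 14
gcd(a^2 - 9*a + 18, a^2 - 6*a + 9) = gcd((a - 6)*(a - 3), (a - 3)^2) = a - 3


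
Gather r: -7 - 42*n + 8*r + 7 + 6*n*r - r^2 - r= -42*n - r^2 + r*(6*n + 7)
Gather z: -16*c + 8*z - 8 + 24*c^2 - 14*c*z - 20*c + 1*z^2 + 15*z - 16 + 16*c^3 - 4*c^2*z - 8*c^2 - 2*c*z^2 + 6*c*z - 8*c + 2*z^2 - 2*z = 16*c^3 + 16*c^2 - 44*c + z^2*(3 - 2*c) + z*(-4*c^2 - 8*c + 21) - 24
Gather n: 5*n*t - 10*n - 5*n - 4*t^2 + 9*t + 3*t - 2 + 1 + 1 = n*(5*t - 15) - 4*t^2 + 12*t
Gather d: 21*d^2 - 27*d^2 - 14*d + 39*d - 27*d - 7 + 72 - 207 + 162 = -6*d^2 - 2*d + 20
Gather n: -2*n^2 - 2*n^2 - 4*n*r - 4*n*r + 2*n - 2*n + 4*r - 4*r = -4*n^2 - 8*n*r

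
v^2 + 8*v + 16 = (v + 4)^2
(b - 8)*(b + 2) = b^2 - 6*b - 16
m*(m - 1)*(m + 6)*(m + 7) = m^4 + 12*m^3 + 29*m^2 - 42*m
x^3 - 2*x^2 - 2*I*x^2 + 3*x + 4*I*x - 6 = (x - 2)*(x - 3*I)*(x + I)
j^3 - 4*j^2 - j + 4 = (j - 4)*(j - 1)*(j + 1)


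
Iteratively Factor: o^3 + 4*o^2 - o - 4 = (o + 4)*(o^2 - 1) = (o + 1)*(o + 4)*(o - 1)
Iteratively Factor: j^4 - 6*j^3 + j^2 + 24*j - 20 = (j - 1)*(j^3 - 5*j^2 - 4*j + 20) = (j - 2)*(j - 1)*(j^2 - 3*j - 10) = (j - 5)*(j - 2)*(j - 1)*(j + 2)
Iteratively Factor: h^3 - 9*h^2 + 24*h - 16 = (h - 1)*(h^2 - 8*h + 16) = (h - 4)*(h - 1)*(h - 4)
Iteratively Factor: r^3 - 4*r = (r + 2)*(r^2 - 2*r) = r*(r + 2)*(r - 2)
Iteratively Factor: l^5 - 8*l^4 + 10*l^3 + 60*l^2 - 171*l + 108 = (l - 3)*(l^4 - 5*l^3 - 5*l^2 + 45*l - 36) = (l - 3)*(l + 3)*(l^3 - 8*l^2 + 19*l - 12) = (l - 3)^2*(l + 3)*(l^2 - 5*l + 4) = (l - 4)*(l - 3)^2*(l + 3)*(l - 1)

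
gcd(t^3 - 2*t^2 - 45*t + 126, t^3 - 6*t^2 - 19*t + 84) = t - 3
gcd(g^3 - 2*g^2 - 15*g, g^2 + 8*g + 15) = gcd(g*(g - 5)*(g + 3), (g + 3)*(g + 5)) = g + 3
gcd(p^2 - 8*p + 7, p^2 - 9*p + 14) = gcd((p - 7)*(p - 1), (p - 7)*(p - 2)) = p - 7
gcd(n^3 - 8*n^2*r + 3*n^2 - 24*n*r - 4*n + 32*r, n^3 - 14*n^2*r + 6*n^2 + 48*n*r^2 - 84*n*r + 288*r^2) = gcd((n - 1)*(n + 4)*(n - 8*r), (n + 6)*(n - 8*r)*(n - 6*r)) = -n + 8*r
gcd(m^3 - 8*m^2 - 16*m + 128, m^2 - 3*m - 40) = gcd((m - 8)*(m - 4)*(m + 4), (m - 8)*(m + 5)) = m - 8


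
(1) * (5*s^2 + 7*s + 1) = 5*s^2 + 7*s + 1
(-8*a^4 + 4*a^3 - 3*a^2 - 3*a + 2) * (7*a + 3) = -56*a^5 + 4*a^4 - 9*a^3 - 30*a^2 + 5*a + 6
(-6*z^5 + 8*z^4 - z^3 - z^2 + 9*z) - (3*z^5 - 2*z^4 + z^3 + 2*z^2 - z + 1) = -9*z^5 + 10*z^4 - 2*z^3 - 3*z^2 + 10*z - 1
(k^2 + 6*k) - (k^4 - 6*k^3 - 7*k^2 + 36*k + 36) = -k^4 + 6*k^3 + 8*k^2 - 30*k - 36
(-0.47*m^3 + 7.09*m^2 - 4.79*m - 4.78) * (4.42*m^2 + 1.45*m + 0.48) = -2.0774*m^5 + 30.6563*m^4 - 11.1169*m^3 - 24.6699*m^2 - 9.2302*m - 2.2944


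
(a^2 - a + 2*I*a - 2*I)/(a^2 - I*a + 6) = (a - 1)/(a - 3*I)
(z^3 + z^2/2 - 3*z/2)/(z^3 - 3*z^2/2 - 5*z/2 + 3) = z/(z - 2)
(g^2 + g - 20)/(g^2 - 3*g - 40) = (g - 4)/(g - 8)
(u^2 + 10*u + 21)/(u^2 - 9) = (u + 7)/(u - 3)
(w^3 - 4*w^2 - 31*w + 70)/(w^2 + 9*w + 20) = (w^2 - 9*w + 14)/(w + 4)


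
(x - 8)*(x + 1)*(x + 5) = x^3 - 2*x^2 - 43*x - 40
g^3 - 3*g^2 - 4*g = g*(g - 4)*(g + 1)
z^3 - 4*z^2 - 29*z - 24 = (z - 8)*(z + 1)*(z + 3)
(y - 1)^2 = y^2 - 2*y + 1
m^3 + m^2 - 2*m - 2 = (m + 1)*(m - sqrt(2))*(m + sqrt(2))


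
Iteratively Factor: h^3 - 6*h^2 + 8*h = (h)*(h^2 - 6*h + 8) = h*(h - 4)*(h - 2)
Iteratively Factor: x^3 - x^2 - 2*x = (x - 2)*(x^2 + x) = (x - 2)*(x + 1)*(x)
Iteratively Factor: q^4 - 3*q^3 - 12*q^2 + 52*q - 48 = (q - 3)*(q^3 - 12*q + 16) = (q - 3)*(q - 2)*(q^2 + 2*q - 8) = (q - 3)*(q - 2)*(q + 4)*(q - 2)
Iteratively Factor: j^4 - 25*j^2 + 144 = (j + 4)*(j^3 - 4*j^2 - 9*j + 36) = (j - 4)*(j + 4)*(j^2 - 9) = (j - 4)*(j + 3)*(j + 4)*(j - 3)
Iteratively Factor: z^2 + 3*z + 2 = (z + 1)*(z + 2)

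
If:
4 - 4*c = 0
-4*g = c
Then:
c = 1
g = -1/4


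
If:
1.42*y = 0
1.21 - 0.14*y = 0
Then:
No Solution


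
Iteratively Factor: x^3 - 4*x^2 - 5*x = (x - 5)*(x^2 + x) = x*(x - 5)*(x + 1)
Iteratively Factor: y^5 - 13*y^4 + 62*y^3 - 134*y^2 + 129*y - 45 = (y - 3)*(y^4 - 10*y^3 + 32*y^2 - 38*y + 15) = (y - 5)*(y - 3)*(y^3 - 5*y^2 + 7*y - 3) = (y - 5)*(y - 3)^2*(y^2 - 2*y + 1) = (y - 5)*(y - 3)^2*(y - 1)*(y - 1)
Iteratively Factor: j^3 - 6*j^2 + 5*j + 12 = (j - 3)*(j^2 - 3*j - 4) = (j - 4)*(j - 3)*(j + 1)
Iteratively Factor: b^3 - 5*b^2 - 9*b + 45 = (b - 3)*(b^2 - 2*b - 15) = (b - 5)*(b - 3)*(b + 3)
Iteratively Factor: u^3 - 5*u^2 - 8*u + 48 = (u + 3)*(u^2 - 8*u + 16) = (u - 4)*(u + 3)*(u - 4)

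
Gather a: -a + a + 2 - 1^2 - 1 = 0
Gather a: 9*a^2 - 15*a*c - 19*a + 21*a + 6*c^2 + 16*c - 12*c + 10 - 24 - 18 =9*a^2 + a*(2 - 15*c) + 6*c^2 + 4*c - 32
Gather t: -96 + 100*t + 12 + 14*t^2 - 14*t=14*t^2 + 86*t - 84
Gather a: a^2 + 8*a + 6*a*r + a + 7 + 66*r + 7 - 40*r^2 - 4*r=a^2 + a*(6*r + 9) - 40*r^2 + 62*r + 14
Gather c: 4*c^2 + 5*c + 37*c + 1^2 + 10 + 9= 4*c^2 + 42*c + 20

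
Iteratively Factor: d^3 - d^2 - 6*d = (d - 3)*(d^2 + 2*d) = (d - 3)*(d + 2)*(d)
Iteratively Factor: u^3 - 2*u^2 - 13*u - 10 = (u + 2)*(u^2 - 4*u - 5) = (u - 5)*(u + 2)*(u + 1)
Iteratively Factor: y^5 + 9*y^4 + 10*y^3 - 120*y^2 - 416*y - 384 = (y + 2)*(y^4 + 7*y^3 - 4*y^2 - 112*y - 192) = (y + 2)*(y + 4)*(y^3 + 3*y^2 - 16*y - 48) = (y + 2)*(y + 3)*(y + 4)*(y^2 - 16) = (y + 2)*(y + 3)*(y + 4)^2*(y - 4)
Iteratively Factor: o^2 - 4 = (o + 2)*(o - 2)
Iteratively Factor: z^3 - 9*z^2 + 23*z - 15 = (z - 3)*(z^2 - 6*z + 5) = (z - 5)*(z - 3)*(z - 1)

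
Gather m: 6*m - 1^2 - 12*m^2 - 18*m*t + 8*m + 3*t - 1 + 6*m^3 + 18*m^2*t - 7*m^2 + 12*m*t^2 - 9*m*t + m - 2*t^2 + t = 6*m^3 + m^2*(18*t - 19) + m*(12*t^2 - 27*t + 15) - 2*t^2 + 4*t - 2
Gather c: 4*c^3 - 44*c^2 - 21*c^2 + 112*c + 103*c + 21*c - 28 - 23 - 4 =4*c^3 - 65*c^2 + 236*c - 55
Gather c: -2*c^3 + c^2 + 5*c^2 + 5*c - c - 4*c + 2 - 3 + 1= -2*c^3 + 6*c^2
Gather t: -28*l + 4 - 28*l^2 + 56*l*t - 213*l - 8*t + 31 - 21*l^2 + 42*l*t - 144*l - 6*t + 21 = -49*l^2 - 385*l + t*(98*l - 14) + 56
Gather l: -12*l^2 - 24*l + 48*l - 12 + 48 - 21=-12*l^2 + 24*l + 15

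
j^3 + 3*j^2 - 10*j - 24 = (j - 3)*(j + 2)*(j + 4)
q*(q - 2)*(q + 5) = q^3 + 3*q^2 - 10*q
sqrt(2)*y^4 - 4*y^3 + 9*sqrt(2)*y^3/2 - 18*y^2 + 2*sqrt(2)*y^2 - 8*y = y*(y + 4)*(y - 2*sqrt(2))*(sqrt(2)*y + sqrt(2)/2)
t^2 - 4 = (t - 2)*(t + 2)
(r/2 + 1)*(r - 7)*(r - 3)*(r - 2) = r^4/2 - 5*r^3 + 17*r^2/2 + 20*r - 42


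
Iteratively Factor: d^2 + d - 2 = (d + 2)*(d - 1)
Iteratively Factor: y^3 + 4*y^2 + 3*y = (y)*(y^2 + 4*y + 3) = y*(y + 3)*(y + 1)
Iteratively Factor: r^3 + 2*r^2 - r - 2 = (r + 1)*(r^2 + r - 2) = (r - 1)*(r + 1)*(r + 2)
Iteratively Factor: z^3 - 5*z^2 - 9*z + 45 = (z - 5)*(z^2 - 9) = (z - 5)*(z - 3)*(z + 3)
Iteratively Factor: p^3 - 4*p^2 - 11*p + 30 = (p - 2)*(p^2 - 2*p - 15) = (p - 2)*(p + 3)*(p - 5)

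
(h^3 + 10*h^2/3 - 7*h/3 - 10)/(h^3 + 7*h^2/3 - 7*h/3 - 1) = (3*h^2 + h - 10)/(3*h^2 - 2*h - 1)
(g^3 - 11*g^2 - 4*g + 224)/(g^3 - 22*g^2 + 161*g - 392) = (g + 4)/(g - 7)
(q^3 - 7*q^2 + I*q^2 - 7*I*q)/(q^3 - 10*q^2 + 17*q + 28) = q*(q + I)/(q^2 - 3*q - 4)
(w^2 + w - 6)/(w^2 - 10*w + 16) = (w + 3)/(w - 8)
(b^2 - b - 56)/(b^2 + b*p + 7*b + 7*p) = (b - 8)/(b + p)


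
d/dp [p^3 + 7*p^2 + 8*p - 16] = 3*p^2 + 14*p + 8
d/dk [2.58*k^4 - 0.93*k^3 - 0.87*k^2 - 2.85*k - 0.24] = 10.32*k^3 - 2.79*k^2 - 1.74*k - 2.85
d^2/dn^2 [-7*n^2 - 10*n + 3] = -14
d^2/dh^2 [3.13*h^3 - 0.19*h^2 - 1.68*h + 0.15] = 18.78*h - 0.38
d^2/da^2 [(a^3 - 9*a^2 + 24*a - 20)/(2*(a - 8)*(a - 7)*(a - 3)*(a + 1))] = (a^9 - 27*a^8 + 354*a^7 - 3438*a^6 + 26865*a^5 - 150915*a^4 + 555072*a^3 - 1255824*a^2 + 1593660*a - 892820)/(a^12 - 51*a^11 + 1116*a^10 - 13580*a^9 + 98958*a^8 - 425658*a^7 + 923156*a^6 - 123804*a^5 - 3417735*a^4 + 3865301*a^3 + 4765320*a^2 - 5673024*a - 4741632)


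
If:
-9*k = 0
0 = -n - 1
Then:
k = 0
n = -1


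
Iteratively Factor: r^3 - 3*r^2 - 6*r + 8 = (r - 1)*(r^2 - 2*r - 8) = (r - 4)*(r - 1)*(r + 2)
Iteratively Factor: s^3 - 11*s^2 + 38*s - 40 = (s - 2)*(s^2 - 9*s + 20) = (s - 5)*(s - 2)*(s - 4)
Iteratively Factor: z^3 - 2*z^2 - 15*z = (z)*(z^2 - 2*z - 15) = z*(z - 5)*(z + 3)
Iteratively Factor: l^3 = (l)*(l^2) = l^2*(l)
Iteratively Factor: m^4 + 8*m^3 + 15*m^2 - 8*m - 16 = (m + 1)*(m^3 + 7*m^2 + 8*m - 16) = (m + 1)*(m + 4)*(m^2 + 3*m - 4) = (m + 1)*(m + 4)^2*(m - 1)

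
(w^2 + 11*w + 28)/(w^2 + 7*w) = (w + 4)/w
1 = 1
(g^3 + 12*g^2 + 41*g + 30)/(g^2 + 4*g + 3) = (g^2 + 11*g + 30)/(g + 3)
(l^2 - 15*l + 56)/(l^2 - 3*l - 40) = (l - 7)/(l + 5)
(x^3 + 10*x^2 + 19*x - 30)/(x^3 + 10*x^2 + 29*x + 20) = (x^2 + 5*x - 6)/(x^2 + 5*x + 4)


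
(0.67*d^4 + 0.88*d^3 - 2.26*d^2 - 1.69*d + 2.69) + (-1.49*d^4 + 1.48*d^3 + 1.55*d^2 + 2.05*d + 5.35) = -0.82*d^4 + 2.36*d^3 - 0.71*d^2 + 0.36*d + 8.04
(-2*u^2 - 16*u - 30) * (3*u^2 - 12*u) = -6*u^4 - 24*u^3 + 102*u^2 + 360*u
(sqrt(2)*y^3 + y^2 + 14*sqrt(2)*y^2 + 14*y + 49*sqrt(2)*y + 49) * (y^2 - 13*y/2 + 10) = sqrt(2)*y^5 + y^4 + 15*sqrt(2)*y^4/2 - 32*sqrt(2)*y^3 + 15*y^3/2 - 357*sqrt(2)*y^2/2 - 32*y^2 - 357*y/2 + 490*sqrt(2)*y + 490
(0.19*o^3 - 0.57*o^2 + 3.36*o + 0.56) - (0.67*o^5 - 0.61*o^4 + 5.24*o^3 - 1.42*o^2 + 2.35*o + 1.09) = -0.67*o^5 + 0.61*o^4 - 5.05*o^3 + 0.85*o^2 + 1.01*o - 0.53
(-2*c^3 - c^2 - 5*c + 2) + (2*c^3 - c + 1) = -c^2 - 6*c + 3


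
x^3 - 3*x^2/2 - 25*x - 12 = (x - 6)*(x + 1/2)*(x + 4)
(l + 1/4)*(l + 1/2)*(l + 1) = l^3 + 7*l^2/4 + 7*l/8 + 1/8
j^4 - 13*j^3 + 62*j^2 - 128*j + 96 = (j - 4)^2*(j - 3)*(j - 2)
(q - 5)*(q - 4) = q^2 - 9*q + 20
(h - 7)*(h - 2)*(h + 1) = h^3 - 8*h^2 + 5*h + 14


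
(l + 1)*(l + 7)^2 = l^3 + 15*l^2 + 63*l + 49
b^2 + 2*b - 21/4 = (b - 3/2)*(b + 7/2)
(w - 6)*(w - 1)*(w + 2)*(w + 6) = w^4 + w^3 - 38*w^2 - 36*w + 72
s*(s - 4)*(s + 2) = s^3 - 2*s^2 - 8*s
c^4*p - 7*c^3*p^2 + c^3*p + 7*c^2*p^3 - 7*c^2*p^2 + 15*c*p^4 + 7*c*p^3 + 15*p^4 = (c - 5*p)*(c - 3*p)*(c + p)*(c*p + p)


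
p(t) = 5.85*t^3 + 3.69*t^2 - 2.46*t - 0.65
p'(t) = 17.55*t^2 + 7.38*t - 2.46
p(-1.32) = -4.43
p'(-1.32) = 18.38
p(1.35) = 17.15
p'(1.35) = 39.49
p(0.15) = -0.92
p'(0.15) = -0.96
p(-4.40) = -416.71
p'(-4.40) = 304.84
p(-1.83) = -19.64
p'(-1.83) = 42.81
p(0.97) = 5.77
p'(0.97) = 21.21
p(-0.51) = 0.79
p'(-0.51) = -1.66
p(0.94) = 5.16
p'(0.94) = 19.98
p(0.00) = -0.65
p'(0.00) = -2.46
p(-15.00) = -18877.25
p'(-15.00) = 3835.59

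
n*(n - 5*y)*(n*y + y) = n^3*y - 5*n^2*y^2 + n^2*y - 5*n*y^2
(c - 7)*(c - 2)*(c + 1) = c^3 - 8*c^2 + 5*c + 14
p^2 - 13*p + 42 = (p - 7)*(p - 6)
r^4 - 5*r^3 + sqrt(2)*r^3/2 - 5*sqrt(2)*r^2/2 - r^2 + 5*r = r*(r - 5)*(r - sqrt(2)/2)*(r + sqrt(2))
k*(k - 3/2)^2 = k^3 - 3*k^2 + 9*k/4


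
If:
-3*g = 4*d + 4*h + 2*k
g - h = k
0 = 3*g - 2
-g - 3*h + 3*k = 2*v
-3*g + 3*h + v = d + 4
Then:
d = -16/3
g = 2/3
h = 9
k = -25/3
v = -79/3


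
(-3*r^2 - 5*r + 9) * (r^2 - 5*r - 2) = -3*r^4 + 10*r^3 + 40*r^2 - 35*r - 18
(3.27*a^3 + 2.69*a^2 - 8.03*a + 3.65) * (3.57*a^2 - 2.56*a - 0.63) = 11.6739*a^5 + 1.2321*a^4 - 37.6136*a^3 + 31.8926*a^2 - 4.2851*a - 2.2995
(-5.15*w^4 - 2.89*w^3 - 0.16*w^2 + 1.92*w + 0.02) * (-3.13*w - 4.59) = 16.1195*w^5 + 32.6842*w^4 + 13.7659*w^3 - 5.2752*w^2 - 8.8754*w - 0.0918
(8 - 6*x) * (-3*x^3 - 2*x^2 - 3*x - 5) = 18*x^4 - 12*x^3 + 2*x^2 + 6*x - 40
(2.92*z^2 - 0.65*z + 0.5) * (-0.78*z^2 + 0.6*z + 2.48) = -2.2776*z^4 + 2.259*z^3 + 6.4616*z^2 - 1.312*z + 1.24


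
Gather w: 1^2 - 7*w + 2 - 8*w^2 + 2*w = -8*w^2 - 5*w + 3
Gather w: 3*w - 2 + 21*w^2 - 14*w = 21*w^2 - 11*w - 2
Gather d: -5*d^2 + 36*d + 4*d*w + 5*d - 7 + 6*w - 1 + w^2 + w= -5*d^2 + d*(4*w + 41) + w^2 + 7*w - 8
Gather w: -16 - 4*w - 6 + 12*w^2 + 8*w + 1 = 12*w^2 + 4*w - 21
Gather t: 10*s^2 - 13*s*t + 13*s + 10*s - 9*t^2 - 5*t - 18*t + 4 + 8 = 10*s^2 + 23*s - 9*t^2 + t*(-13*s - 23) + 12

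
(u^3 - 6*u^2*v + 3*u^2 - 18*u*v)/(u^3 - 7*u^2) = (u^2 - 6*u*v + 3*u - 18*v)/(u*(u - 7))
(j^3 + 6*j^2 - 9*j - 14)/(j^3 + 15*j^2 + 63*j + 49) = (j - 2)/(j + 7)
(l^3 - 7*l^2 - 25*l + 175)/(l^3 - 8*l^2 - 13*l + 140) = (l + 5)/(l + 4)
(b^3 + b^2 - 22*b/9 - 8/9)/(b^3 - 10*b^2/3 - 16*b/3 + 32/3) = (b + 1/3)/(b - 4)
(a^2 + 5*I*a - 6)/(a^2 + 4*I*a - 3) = (a + 2*I)/(a + I)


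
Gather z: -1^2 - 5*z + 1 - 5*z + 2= 2 - 10*z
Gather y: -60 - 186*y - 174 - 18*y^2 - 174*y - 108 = -18*y^2 - 360*y - 342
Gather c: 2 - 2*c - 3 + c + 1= -c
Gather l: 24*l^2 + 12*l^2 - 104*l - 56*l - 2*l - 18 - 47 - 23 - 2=36*l^2 - 162*l - 90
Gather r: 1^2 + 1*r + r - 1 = 2*r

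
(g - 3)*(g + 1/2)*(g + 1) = g^3 - 3*g^2/2 - 4*g - 3/2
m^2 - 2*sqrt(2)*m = m*(m - 2*sqrt(2))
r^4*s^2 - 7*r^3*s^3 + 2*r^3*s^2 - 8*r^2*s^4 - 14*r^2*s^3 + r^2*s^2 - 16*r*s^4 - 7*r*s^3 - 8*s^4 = (r - 8*s)*(r + s)*(r*s + s)^2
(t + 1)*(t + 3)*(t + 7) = t^3 + 11*t^2 + 31*t + 21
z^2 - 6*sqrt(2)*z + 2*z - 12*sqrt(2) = (z + 2)*(z - 6*sqrt(2))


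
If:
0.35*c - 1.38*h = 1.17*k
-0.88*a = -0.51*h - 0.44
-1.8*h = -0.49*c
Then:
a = 0.5 - 7.19163223140496*k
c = -45.5844155844156*k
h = -12.4090909090909*k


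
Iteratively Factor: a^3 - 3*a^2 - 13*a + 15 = (a + 3)*(a^2 - 6*a + 5) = (a - 5)*(a + 3)*(a - 1)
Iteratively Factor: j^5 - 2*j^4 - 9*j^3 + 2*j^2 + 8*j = (j + 1)*(j^4 - 3*j^3 - 6*j^2 + 8*j) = (j - 1)*(j + 1)*(j^3 - 2*j^2 - 8*j) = j*(j - 1)*(j + 1)*(j^2 - 2*j - 8) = j*(j - 4)*(j - 1)*(j + 1)*(j + 2)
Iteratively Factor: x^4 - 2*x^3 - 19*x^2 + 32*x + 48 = (x + 4)*(x^3 - 6*x^2 + 5*x + 12) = (x + 1)*(x + 4)*(x^2 - 7*x + 12) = (x - 3)*(x + 1)*(x + 4)*(x - 4)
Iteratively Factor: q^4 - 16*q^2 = (q)*(q^3 - 16*q) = q^2*(q^2 - 16) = q^2*(q + 4)*(q - 4)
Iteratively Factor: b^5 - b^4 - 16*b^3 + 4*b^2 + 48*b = (b - 2)*(b^4 + b^3 - 14*b^2 - 24*b) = (b - 4)*(b - 2)*(b^3 + 5*b^2 + 6*b) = b*(b - 4)*(b - 2)*(b^2 + 5*b + 6) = b*(b - 4)*(b - 2)*(b + 3)*(b + 2)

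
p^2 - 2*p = p*(p - 2)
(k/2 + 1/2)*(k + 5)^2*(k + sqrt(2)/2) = k^4/2 + sqrt(2)*k^3/4 + 11*k^3/2 + 11*sqrt(2)*k^2/4 + 35*k^2/2 + 35*sqrt(2)*k/4 + 25*k/2 + 25*sqrt(2)/4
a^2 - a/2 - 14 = (a - 4)*(a + 7/2)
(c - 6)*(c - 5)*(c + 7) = c^3 - 4*c^2 - 47*c + 210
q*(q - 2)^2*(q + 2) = q^4 - 2*q^3 - 4*q^2 + 8*q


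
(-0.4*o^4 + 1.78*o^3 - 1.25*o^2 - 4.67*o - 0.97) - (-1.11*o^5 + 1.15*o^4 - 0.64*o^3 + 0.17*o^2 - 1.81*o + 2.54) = 1.11*o^5 - 1.55*o^4 + 2.42*o^3 - 1.42*o^2 - 2.86*o - 3.51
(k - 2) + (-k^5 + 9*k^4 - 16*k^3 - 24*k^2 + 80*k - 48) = -k^5 + 9*k^4 - 16*k^3 - 24*k^2 + 81*k - 50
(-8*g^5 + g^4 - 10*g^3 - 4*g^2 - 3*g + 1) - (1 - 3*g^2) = -8*g^5 + g^4 - 10*g^3 - g^2 - 3*g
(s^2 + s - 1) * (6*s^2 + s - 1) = 6*s^4 + 7*s^3 - 6*s^2 - 2*s + 1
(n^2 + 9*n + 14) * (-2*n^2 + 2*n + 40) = -2*n^4 - 16*n^3 + 30*n^2 + 388*n + 560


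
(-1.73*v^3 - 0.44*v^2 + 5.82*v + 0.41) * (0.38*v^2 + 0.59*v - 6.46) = -0.6574*v^5 - 1.1879*v^4 + 13.1278*v^3 + 6.432*v^2 - 37.3553*v - 2.6486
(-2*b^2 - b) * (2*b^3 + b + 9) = -4*b^5 - 2*b^4 - 2*b^3 - 19*b^2 - 9*b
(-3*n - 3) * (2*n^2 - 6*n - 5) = -6*n^3 + 12*n^2 + 33*n + 15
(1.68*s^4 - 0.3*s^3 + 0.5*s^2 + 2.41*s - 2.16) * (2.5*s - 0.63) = 4.2*s^5 - 1.8084*s^4 + 1.439*s^3 + 5.71*s^2 - 6.9183*s + 1.3608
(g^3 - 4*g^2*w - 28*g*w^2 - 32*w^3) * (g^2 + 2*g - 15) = g^5 - 4*g^4*w + 2*g^4 - 28*g^3*w^2 - 8*g^3*w - 15*g^3 - 32*g^2*w^3 - 56*g^2*w^2 + 60*g^2*w - 64*g*w^3 + 420*g*w^2 + 480*w^3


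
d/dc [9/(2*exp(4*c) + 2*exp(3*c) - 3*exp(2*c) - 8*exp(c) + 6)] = (-72*exp(3*c) - 54*exp(2*c) + 54*exp(c) + 72)*exp(c)/(2*exp(4*c) + 2*exp(3*c) - 3*exp(2*c) - 8*exp(c) + 6)^2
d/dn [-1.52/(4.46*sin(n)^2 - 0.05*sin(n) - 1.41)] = (13.5584*sin(n) - 0.076)*cos(n)/(-4.46*sin(n)^2 + 0.05*sin(n) + 1.41)^2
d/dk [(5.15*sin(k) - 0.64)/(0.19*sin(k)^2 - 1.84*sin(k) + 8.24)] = (-0.9785*sin(k)^2 + 0.2432*sin(k) + 41.2584)*cos(k)/(0.0361*sin(k)^4 - 0.6992*sin(k)^3 + 6.5168*sin(k)^2 - 30.3232*sin(k) + 67.8976)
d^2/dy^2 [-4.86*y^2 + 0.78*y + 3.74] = -9.72000000000000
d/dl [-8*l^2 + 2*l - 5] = 2 - 16*l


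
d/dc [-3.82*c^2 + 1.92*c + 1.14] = 1.92 - 7.64*c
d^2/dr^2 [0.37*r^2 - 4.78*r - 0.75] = 0.740000000000000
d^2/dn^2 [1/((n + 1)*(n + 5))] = 2*((n + 1)^2 + (n + 1)*(n + 5) + (n + 5)^2)/((n + 1)^3*(n + 5)^3)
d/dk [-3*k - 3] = -3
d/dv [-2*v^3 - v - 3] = -6*v^2 - 1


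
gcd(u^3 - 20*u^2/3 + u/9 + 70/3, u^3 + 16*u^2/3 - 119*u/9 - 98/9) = u - 7/3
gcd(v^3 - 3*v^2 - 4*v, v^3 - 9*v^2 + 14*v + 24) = v^2 - 3*v - 4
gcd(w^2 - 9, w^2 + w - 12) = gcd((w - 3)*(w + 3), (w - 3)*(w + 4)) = w - 3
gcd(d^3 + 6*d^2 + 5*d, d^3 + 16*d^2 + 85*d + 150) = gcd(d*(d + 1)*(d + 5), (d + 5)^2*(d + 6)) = d + 5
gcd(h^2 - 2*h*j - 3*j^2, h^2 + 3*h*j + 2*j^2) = h + j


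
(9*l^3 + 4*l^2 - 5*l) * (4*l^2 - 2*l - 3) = 36*l^5 - 2*l^4 - 55*l^3 - 2*l^2 + 15*l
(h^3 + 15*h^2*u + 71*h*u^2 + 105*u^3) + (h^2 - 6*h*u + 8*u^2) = h^3 + 15*h^2*u + h^2 + 71*h*u^2 - 6*h*u + 105*u^3 + 8*u^2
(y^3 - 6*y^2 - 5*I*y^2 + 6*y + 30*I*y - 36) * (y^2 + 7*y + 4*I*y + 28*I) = y^5 + y^4 - I*y^4 - 16*y^3 - I*y^3 + 26*y^2 + 66*I*y^2 - 1092*y + 24*I*y - 1008*I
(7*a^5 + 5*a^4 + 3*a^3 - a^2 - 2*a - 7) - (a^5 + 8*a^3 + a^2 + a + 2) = 6*a^5 + 5*a^4 - 5*a^3 - 2*a^2 - 3*a - 9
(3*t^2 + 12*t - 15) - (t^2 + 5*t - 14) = 2*t^2 + 7*t - 1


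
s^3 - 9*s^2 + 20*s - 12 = (s - 6)*(s - 2)*(s - 1)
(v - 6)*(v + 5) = v^2 - v - 30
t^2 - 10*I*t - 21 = (t - 7*I)*(t - 3*I)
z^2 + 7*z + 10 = (z + 2)*(z + 5)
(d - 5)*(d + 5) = d^2 - 25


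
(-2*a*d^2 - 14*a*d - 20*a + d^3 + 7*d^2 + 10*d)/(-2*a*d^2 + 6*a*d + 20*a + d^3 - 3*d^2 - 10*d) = (d + 5)/(d - 5)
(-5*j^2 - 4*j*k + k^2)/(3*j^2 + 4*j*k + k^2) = (-5*j + k)/(3*j + k)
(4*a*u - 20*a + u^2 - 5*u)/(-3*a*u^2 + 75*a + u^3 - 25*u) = (4*a + u)/(-3*a*u - 15*a + u^2 + 5*u)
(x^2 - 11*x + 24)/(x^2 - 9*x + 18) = (x - 8)/(x - 6)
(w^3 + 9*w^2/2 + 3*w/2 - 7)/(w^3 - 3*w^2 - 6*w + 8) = (w + 7/2)/(w - 4)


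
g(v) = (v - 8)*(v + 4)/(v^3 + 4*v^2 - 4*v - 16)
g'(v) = (v - 8)*(v + 4)*(-3*v^2 - 8*v + 4)/(v^3 + 4*v^2 - 4*v - 16)^2 + (v - 8)/(v^3 + 4*v^2 - 4*v - 16) + (v + 4)/(v^3 + 4*v^2 - 4*v - 16)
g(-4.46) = -0.78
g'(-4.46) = -0.38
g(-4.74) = -0.69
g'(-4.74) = -0.30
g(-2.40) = -5.91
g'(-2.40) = -15.55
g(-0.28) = 2.11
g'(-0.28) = -0.56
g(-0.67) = 2.44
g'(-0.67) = -1.20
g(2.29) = -4.59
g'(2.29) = 17.70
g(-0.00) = 2.00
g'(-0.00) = -0.25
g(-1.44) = 4.90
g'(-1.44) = -7.85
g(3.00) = -1.00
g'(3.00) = 1.40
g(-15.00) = -0.10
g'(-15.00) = -0.00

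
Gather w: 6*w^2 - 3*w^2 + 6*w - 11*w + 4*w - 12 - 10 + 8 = 3*w^2 - w - 14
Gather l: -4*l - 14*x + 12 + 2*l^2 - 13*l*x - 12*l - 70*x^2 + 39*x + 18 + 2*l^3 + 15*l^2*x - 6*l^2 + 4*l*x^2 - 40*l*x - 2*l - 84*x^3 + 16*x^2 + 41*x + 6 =2*l^3 + l^2*(15*x - 4) + l*(4*x^2 - 53*x - 18) - 84*x^3 - 54*x^2 + 66*x + 36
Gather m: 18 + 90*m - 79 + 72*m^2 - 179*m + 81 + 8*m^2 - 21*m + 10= 80*m^2 - 110*m + 30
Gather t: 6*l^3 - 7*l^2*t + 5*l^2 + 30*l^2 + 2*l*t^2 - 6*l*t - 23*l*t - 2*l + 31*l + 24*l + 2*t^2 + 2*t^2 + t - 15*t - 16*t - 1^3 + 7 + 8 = 6*l^3 + 35*l^2 + 53*l + t^2*(2*l + 4) + t*(-7*l^2 - 29*l - 30) + 14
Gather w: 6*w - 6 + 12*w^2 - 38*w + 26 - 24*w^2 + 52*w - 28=-12*w^2 + 20*w - 8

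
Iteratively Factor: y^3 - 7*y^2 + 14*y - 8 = (y - 1)*(y^2 - 6*y + 8) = (y - 4)*(y - 1)*(y - 2)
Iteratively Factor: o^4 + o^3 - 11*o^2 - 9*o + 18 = (o - 1)*(o^3 + 2*o^2 - 9*o - 18) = (o - 1)*(o + 2)*(o^2 - 9) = (o - 1)*(o + 2)*(o + 3)*(o - 3)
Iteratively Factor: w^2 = (w)*(w)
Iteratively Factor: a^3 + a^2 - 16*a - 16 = (a + 4)*(a^2 - 3*a - 4) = (a - 4)*(a + 4)*(a + 1)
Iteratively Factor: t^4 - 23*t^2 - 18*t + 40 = (t + 2)*(t^3 - 2*t^2 - 19*t + 20) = (t + 2)*(t + 4)*(t^2 - 6*t + 5) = (t - 5)*(t + 2)*(t + 4)*(t - 1)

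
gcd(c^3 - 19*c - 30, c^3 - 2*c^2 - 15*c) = c^2 - 2*c - 15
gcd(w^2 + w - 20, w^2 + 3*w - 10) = w + 5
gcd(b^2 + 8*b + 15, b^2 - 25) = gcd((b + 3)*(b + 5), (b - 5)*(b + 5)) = b + 5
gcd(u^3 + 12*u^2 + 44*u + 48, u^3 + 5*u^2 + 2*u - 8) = u^2 + 6*u + 8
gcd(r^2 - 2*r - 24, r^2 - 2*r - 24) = r^2 - 2*r - 24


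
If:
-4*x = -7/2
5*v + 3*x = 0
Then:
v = -21/40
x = 7/8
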